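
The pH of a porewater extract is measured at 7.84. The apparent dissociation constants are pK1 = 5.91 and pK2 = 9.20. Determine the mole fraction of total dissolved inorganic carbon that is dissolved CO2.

α₀ = 1 / (1 + K1/[H⁺] + K1K2/[H⁺]²) = 1 / (1 + 10^+1.93 + 10^+0.57)
   = 1 / (1 + 85.114 + 3.7154) = 1/89.829 = 0.01113

α₀ = 0.0111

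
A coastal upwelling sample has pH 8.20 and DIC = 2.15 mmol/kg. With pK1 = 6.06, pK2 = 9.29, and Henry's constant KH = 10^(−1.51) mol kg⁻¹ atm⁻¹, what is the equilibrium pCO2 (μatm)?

pCO2 = 463 μatm

α₀ = 1 / (1 + K1/[H⁺] + K1K2/[H⁺]²) = 1 / (1 + 10^+2.14 + 10^+1.05)
   = 1 / (1 + 138.04 + 11.220) = 1/150.26 = 0.006655
[CO2*] = α₀ × DIC = 0.006655 × 2.15 = 0.01431 mmol/kg = 14.31 μmol/kg
pCO2 = [CO2*]/KH = 1.431×10^-5 / 3.090×10^-2 = 463 μatm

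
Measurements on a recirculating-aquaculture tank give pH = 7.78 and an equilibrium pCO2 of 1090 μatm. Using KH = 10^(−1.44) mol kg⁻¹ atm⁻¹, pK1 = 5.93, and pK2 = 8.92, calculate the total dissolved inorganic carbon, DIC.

DIC = 3.04 mmol/kg

[CO2*] = KH · pCO2 = 10^(−1.44) × 1090×10^-6 = 3.958×10^-5 mol/kg
α₀ = 1/(1 + K1/[H⁺] + K1K2/[H⁺]²) = 1/(1 + 10^+1.85 + 10^+0.71) = 0.01300
DIC = [CO2*]/α₀ = 3.958×10^-5 / 0.01300 = 3.04 mmol/kg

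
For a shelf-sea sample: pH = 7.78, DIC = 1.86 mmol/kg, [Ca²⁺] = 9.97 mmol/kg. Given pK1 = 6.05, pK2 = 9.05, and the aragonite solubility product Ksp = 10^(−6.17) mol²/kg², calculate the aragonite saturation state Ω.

Ω = 1.37

α₂ = 1 / (1 + [H⁺]/K2 + [H⁺]²/(K1K2)) = 1 / (1 + 10^+1.27 + 10^-0.46)
   = 1 / (1 + 18.621 + 0.34674) = 1/19.968 = 0.05008
[CO3²⁻] = α₂ × DIC = 0.05008 × 1.86 = 0.09315 mmol/kg
Ksp = 10^(−6.17) = 6.761×10^-7
Ω = [Ca²⁺][CO3²⁻]/Ksp = (9.97×10^-3)(9.315×10^-5) / 6.761×10^-7 = 1.37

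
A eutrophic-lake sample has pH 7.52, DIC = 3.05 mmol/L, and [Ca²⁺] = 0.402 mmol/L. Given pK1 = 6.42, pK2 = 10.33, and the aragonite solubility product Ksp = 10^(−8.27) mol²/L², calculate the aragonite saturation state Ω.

Ω = 0.327

α₂ = 1 / (1 + [H⁺]/K2 + [H⁺]²/(K1K2)) = 1 / (1 + 10^+2.81 + 10^+1.71)
   = 1 / (1 + 645.65 + 51.286) = 1/697.94 = 0.001433
[CO3²⁻] = α₂ × DIC = 0.001433 × 3.05 = 0.004370 mmol/L = 4.370 μmol/L
Ksp = 10^(−8.27) = 5.370×10^-9
Ω = [Ca²⁺][CO3²⁻]/Ksp = (0.402×10^-3)(4.370×10^-6) / 5.370×10^-9 = 0.327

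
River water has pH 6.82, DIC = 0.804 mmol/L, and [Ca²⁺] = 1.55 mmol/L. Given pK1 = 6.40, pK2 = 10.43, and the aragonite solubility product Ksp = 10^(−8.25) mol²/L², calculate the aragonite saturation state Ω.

Ω = 0.0394

α₂ = 1 / (1 + [H⁺]/K2 + [H⁺]²/(K1K2)) = 1 / (1 + 10^+3.61 + 10^+3.19)
   = 1 / (1 + 4073.8 + 1548.8) = 1/5623.6 = 0.0001778
[CO3²⁻] = α₂ × DIC = 0.0001778 × 0.804 = 0.0001430 mmol/L = 0.1430 μmol/L
Ksp = 10^(−8.25) = 5.623×10^-9
Ω = [Ca²⁺][CO3²⁻]/Ksp = (1.55×10^-3)(1.430×10^-7) / 5.623×10^-9 = 0.0394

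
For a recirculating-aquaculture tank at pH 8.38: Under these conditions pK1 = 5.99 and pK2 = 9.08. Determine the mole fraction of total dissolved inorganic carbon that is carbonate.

α₂ = 0.166

α₂ = 1 / (1 + [H⁺]/K2 + [H⁺]²/(K1K2)) = 1 / (1 + 10^+0.70 + 10^-1.69)
   = 1 / (1 + 5.0119 + 0.020417) = 1/6.0323 = 0.1658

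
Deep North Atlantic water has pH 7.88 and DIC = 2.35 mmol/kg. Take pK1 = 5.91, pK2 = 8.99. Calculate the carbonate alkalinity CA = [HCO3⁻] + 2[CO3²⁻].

CA = [HCO3⁻] + 2[CO3²⁻] = (α₁ + 2α₂)·DIC
At pH 7.88: [H⁺]/K1 = 10^-1.97 = 0.010715, K2/[H⁺] = 10^-1.11 = 0.077625
α₁ = 1/(1 + 0.010715 + 0.077625) = 1/1.0883 = 0.9188; α₂ = α₁·K2/[H⁺] = 0.07132
α₁ + 2α₂ = 1.0615
CA = 1.0615 × 2.35 = 2.49 mmol/kg

CA = 2.49 mmol/kg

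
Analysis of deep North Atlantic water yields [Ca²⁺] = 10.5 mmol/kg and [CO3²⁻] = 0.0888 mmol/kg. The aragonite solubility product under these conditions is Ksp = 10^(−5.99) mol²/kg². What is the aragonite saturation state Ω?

Ω = 0.911

Ksp = 10^(−5.99) = 1.023×10^-6
Ω = [Ca²⁺][CO3²⁻]/Ksp = (10.5×10^-3)(0.0888×10^-3) / 1.023×10^-6 = 0.911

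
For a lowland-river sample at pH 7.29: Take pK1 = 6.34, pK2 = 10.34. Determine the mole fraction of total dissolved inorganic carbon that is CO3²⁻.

α₂ = 0.000801

α₂ = 1 / (1 + [H⁺]/K2 + [H⁺]²/(K1K2)) = 1 / (1 + 10^+3.05 + 10^+2.10)
   = 1 / (1 + 1122.0 + 125.89) = 1/1248.9 = 0.0008007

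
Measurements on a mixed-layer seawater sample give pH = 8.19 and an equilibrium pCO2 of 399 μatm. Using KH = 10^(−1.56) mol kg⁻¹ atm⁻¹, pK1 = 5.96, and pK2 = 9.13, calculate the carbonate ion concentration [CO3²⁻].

[CO2*] = KH · pCO2 = 10^(−1.56) × 399×10^-6 = 1.099×10^-5 mol/kg
α₀ = 1/(1 + K1/[H⁺] + K1K2/[H⁺]²) = 1/(1 + 10^+2.23 + 10^+1.29) = 0.005254
DIC = [CO2*]/α₀ = 1.099×10^-5 / 0.005254 = 2.092 mmol/kg
[CO3²⁻] = α₂·DIC; α₂ = 0.1024, so [CO3²⁻] = 0.1024 × 2.092 = 0.214 mmol/kg

[CO3²⁻] = 0.214 mmol/kg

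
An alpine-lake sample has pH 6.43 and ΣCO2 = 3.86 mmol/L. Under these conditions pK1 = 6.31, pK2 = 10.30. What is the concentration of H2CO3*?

[CO2*] = 1.66 mmol/L

α₀ = 1 / (1 + K1/[H⁺] + K1K2/[H⁺]²) = 1 / (1 + 10^+0.12 + 10^-3.75)
   = 1 / (1 + 1.3183 + 0.00017783) = 1/2.3184 = 0.4313
[CO2*] = α₀ × DIC = 0.4313 × 3.86 = 1.66 mmol/L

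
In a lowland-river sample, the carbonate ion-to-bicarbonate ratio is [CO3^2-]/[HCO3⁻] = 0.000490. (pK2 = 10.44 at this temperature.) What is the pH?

From K2 = [H⁺][CO3^2-]/[HCO3⁻]:  pH = pK2 + log₁₀([CO3^2-]/[HCO3⁻])
log₁₀(0.000490) = -3.310
pH = 10.44 + (-3.310) = 7.13

pH = 7.13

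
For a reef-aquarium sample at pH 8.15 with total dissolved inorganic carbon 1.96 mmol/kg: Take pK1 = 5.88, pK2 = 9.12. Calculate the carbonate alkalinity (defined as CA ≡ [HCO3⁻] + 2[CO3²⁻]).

CA = [HCO3⁻] + 2[CO3²⁻] = (α₁ + 2α₂)·DIC
At pH 8.15: [H⁺]/K1 = 10^-2.27 = 0.0053703, K2/[H⁺] = 10^-0.97 = 0.10715
α₁ = 1/(1 + 0.0053703 + 0.10715) = 1/1.1125 = 0.8989; α₂ = α₁·K2/[H⁺] = 0.09631
α₁ + 2α₂ = 1.0915
CA = 1.0915 × 1.96 = 2.14 mmol/kg

CA = 2.14 mmol/kg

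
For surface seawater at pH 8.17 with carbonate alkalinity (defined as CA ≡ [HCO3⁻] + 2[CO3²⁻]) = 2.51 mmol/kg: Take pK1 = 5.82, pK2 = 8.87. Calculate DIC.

DIC = 2.16 mmol/kg

CA = [HCO3⁻] + 2[CO3²⁻] = (α₁ + 2α₂)·DIC
At pH 8.17: [H⁺]/K1 = 10^-2.35 = 0.0044668, K2/[H⁺] = 10^-0.70 = 0.19953
α₁ = 1/(1 + 0.0044668 + 0.19953) = 1/1.2040 = 0.8306; α₂ = α₁·K2/[H⁺] = 0.1657
α₁ + 2α₂ = 1.1620
DIC = CA / (α₁ + 2α₂) = 2.51 / 1.1620 = 2.16 mmol/kg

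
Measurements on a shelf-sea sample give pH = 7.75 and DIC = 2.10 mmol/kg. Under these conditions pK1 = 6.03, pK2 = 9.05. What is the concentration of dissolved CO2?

[CO2*] = 0.0374 mmol/kg

α₀ = 1 / (1 + K1/[H⁺] + K1K2/[H⁺]²) = 1 / (1 + 10^+1.72 + 10^+0.42)
   = 1 / (1 + 52.481 + 2.6303) = 1/56.111 = 0.01782
[CO2*] = α₀ × DIC = 0.01782 × 2.10 = 0.0374 mmol/kg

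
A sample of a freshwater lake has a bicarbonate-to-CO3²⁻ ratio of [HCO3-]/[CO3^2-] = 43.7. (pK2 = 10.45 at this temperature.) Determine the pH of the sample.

pH = 8.81

From K2 = [H⁺][CO3^2-]/[HCO3-]:  pH = pK2 − log₁₀([HCO3-]/[CO3^2-])
log₁₀(43.7) = +1.640
pH = 10.45 − (+1.640) = 8.81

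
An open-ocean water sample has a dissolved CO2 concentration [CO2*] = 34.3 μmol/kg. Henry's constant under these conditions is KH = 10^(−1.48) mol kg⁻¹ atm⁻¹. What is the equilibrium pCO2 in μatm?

KH = 10^(−1.48) = 3.311×10^-2 mol kg⁻¹ atm⁻¹
pCO2 = [CO2*]/KH = 34.3×10^-6 / 3.311×10^-2 = 1.04×10^-3 atm = 1040 μatm

pCO2 = 1040 μatm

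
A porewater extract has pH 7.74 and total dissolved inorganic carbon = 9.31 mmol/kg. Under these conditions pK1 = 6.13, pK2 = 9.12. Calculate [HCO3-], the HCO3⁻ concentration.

[HCO3⁻] = 8.73 mmol/kg

α₁ = 1 / (1 + [H⁺]/K1 + K2/[H⁺]) = 1 / (1 + 10^-1.61 + 10^-1.38)
   = 1 / (1 + 0.024547 + 0.041687) = 1/1.0662 = 0.9379
[HCO3⁻] = α₁ × DIC = 0.9379 × 9.31 = 8.73 mmol/kg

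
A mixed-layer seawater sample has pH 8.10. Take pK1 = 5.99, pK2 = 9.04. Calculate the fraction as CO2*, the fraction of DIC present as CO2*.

α₀ = 1 / (1 + K1/[H⁺] + K1K2/[H⁺]²) = 1 / (1 + 10^+2.11 + 10^+1.17)
   = 1 / (1 + 128.82 + 14.791) = 1/144.62 = 0.006915

α₀ = 0.00691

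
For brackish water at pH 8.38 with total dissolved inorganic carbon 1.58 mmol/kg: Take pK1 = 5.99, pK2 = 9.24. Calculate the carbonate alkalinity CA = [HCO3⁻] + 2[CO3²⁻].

CA = 1.77 mmol/kg

CA = [HCO3⁻] + 2[CO3²⁻] = (α₁ + 2α₂)·DIC
At pH 8.38: [H⁺]/K1 = 10^-2.39 = 0.0040738, K2/[H⁺] = 10^-0.86 = 0.13804
α₁ = 1/(1 + 0.0040738 + 0.13804) = 1/1.1421 = 0.8756; α₂ = α₁·K2/[H⁺] = 0.1209
α₁ + 2α₂ = 1.1173
CA = 1.1173 × 1.58 = 1.77 mmol/kg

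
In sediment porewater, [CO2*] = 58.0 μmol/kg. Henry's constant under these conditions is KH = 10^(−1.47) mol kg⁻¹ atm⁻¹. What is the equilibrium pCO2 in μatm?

KH = 10^(−1.47) = 3.388×10^-2 mol kg⁻¹ atm⁻¹
pCO2 = [CO2*]/KH = 58.0×10^-6 / 3.388×10^-2 = 1.71×10^-3 atm = 1710 μatm

pCO2 = 1710 μatm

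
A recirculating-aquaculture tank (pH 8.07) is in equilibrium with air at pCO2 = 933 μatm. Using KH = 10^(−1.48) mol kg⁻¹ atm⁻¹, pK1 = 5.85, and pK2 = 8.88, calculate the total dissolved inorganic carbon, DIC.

[CO2*] = KH · pCO2 = 10^(−1.48) × 933×10^-6 = 3.089×10^-5 mol/kg
α₀ = 1/(1 + K1/[H⁺] + K1K2/[H⁺]²) = 1/(1 + 10^+2.22 + 10^+1.41) = 0.005190
DIC = [CO2*]/α₀ = 3.089×10^-5 / 0.005190 = 5.95 mmol/kg

DIC = 5.95 mmol/kg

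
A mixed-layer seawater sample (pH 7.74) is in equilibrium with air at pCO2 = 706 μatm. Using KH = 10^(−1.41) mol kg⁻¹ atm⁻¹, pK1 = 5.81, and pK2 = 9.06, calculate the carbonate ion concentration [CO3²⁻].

[CO2*] = KH · pCO2 = 10^(−1.41) × 706×10^-6 = 2.747×10^-5 mol/kg
α₀ = 1/(1 + K1/[H⁺] + K1K2/[H⁺]²) = 1/(1 + 10^+1.93 + 10^+0.61) = 0.01109
DIC = [CO2*]/α₀ = 2.747×10^-5 / 0.01109 = 2.477 mmol/kg
[CO3²⁻] = α₂·DIC; α₂ = 0.04517, so [CO3²⁻] = 0.04517 × 2.477 = 0.112 mmol/kg

[CO3²⁻] = 0.112 mmol/kg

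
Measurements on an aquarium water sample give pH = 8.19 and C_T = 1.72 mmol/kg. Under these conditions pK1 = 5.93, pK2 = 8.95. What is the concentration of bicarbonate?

[HCO3⁻] = 1.46 mmol/kg

α₁ = 1 / (1 + [H⁺]/K1 + K2/[H⁺]) = 1 / (1 + 10^-2.26 + 10^-0.76)
   = 1 / (1 + 0.0054954 + 0.17378) = 1/1.1793 = 0.8480
[HCO3⁻] = α₁ × DIC = 0.8480 × 1.72 = 1.46 mmol/kg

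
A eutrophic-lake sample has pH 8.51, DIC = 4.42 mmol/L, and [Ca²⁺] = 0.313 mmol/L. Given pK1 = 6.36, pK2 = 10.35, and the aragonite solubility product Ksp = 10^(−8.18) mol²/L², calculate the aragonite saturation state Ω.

Ω = 2.96

α₂ = 1 / (1 + [H⁺]/K2 + [H⁺]²/(K1K2)) = 1 / (1 + 10^+1.84 + 10^-0.31)
   = 1 / (1 + 69.183 + 0.48978) = 1/70.673 = 0.01415
[CO3²⁻] = α₂ × DIC = 0.01415 × 4.42 = 0.06254 mmol/L
Ksp = 10^(−8.18) = 6.607×10^-9
Ω = [Ca²⁺][CO3²⁻]/Ksp = (0.313×10^-3)(6.254×10^-5) / 6.607×10^-9 = 2.96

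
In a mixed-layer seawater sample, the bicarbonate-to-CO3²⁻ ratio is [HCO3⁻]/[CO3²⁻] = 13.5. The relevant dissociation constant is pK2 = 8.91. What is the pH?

From K2 = [H⁺][CO3²⁻]/[HCO3⁻]:  pH = pK2 − log₁₀([HCO3⁻]/[CO3²⁻])
log₁₀(13.5) = +1.130
pH = 8.91 − (+1.130) = 7.78

pH = 7.78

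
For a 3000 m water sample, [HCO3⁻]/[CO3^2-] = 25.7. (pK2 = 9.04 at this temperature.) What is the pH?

pH = 7.63

From K2 = [H⁺][CO3^2-]/[HCO3⁻]:  pH = pK2 − log₁₀([HCO3⁻]/[CO3^2-])
log₁₀(25.7) = +1.410
pH = 9.04 − (+1.410) = 7.63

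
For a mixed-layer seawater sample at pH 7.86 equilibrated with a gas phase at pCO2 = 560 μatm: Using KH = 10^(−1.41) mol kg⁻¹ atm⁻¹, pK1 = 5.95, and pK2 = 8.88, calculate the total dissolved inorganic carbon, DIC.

DIC = 1.96 mmol/kg

[CO2*] = KH · pCO2 = 10^(−1.41) × 560×10^-6 = 2.179×10^-5 mol/kg
α₀ = 1/(1 + K1/[H⁺] + K1K2/[H⁺]²) = 1/(1 + 10^+1.91 + 10^+0.89) = 0.01111
DIC = [CO2*]/α₀ = 2.179×10^-5 / 0.01111 = 1.96 mmol/kg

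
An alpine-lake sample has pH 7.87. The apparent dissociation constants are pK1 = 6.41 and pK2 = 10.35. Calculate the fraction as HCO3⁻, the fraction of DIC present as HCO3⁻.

α₁ = 1 / (1 + [H⁺]/K1 + K2/[H⁺]) = 1 / (1 + 10^-1.46 + 10^-2.48)
   = 1 / (1 + 0.034674 + 0.0033113) = 1/1.0380 = 0.9634

α₁ = 0.963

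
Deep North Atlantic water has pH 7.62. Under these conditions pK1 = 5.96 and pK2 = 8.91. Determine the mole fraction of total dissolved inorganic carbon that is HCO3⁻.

α₁ = 1 / (1 + [H⁺]/K1 + K2/[H⁺]) = 1 / (1 + 10^-1.66 + 10^-1.29)
   = 1 / (1 + 0.021878 + 0.051286) = 1/1.0732 = 0.9318

α₁ = 0.932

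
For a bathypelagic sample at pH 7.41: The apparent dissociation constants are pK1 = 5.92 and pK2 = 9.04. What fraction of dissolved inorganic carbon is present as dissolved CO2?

α₀ = 1 / (1 + K1/[H⁺] + K1K2/[H⁺]²) = 1 / (1 + 10^+1.49 + 10^-0.14)
   = 1 / (1 + 30.903 + 0.72444) = 1/32.627 = 0.03065

α₀ = 0.0306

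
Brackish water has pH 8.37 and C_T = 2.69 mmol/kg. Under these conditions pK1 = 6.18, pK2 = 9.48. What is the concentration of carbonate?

[CO3²⁻] = 0.193 mmol/kg

α₂ = 1 / (1 + [H⁺]/K2 + [H⁺]²/(K1K2)) = 1 / (1 + 10^+1.11 + 10^-1.08)
   = 1 / (1 + 12.882 + 0.083176) = 1/13.966 = 0.07160
[CO3²⁻] = α₂ × DIC = 0.07160 × 2.69 = 0.193 mmol/kg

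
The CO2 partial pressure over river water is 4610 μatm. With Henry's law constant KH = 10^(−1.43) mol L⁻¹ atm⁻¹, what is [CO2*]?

KH = 10^(−1.43) = 3.715×10^-2 mol L⁻¹ atm⁻¹
[CO2*] = KH · pCO2 = 3.715×10^-2 × 4610×10^-6 atm = 1.71×10^-4 mol/L

[CO2*] = 171 μmol/L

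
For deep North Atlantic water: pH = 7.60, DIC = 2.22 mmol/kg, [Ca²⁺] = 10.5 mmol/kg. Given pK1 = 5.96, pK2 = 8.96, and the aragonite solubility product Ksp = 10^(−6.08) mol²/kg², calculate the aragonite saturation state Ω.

Ω = 1.15

α₂ = 1 / (1 + [H⁺]/K2 + [H⁺]²/(K1K2)) = 1 / (1 + 10^+1.36 + 10^-0.28)
   = 1 / (1 + 22.909 + 0.52481) = 1/24.433 = 0.04093
[CO3²⁻] = α₂ × DIC = 0.04093 × 2.22 = 0.09086 mmol/kg
Ksp = 10^(−6.08) = 8.318×10^-7
Ω = [Ca²⁺][CO3²⁻]/Ksp = (10.5×10^-3)(9.086×10^-5) / 8.318×10^-7 = 1.15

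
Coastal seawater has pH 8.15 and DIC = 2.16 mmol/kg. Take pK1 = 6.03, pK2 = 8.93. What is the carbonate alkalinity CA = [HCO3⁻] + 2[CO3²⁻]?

CA = [HCO3⁻] + 2[CO3²⁻] = (α₁ + 2α₂)·DIC
At pH 8.15: [H⁺]/K1 = 10^-2.12 = 0.0075858, K2/[H⁺] = 10^-0.78 = 0.16596
α₁ = 1/(1 + 0.0075858 + 0.16596) = 1/1.1735 = 0.8521; α₂ = α₁·K2/[H⁺] = 0.1414
α₁ + 2α₂ = 1.1350
CA = 1.1350 × 2.16 = 2.45 mmol/kg

CA = 2.45 mmol/kg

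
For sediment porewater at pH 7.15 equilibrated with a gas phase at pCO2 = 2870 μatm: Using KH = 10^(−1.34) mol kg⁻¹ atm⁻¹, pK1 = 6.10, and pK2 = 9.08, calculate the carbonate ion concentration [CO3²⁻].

[CO3²⁻] = 17.3 μmol/kg

[CO2*] = KH · pCO2 = 10^(−1.34) × 2870×10^-6 = 1.312×10^-4 mol/kg
α₀ = 1/(1 + K1/[H⁺] + K1K2/[H⁺]²) = 1/(1 + 10^+1.05 + 10^-0.88) = 0.08096
DIC = [CO2*]/α₀ = 1.312×10^-4 / 0.08096 = 1.620 mmol/kg
[CO3²⁻] = α₂·DIC; α₂ = 0.01067, so [CO3²⁻] = 0.01067 × 1.620 = 0.0173 mmol/kg = 17.3 μmol/kg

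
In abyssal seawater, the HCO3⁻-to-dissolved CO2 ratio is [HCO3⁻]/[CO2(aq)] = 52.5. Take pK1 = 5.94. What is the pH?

pH = 7.66

From K1 = [H⁺][HCO3⁻]/[CO2(aq)]:  pH = pK1 + log₁₀([HCO3⁻]/[CO2(aq)])
log₁₀(52.5) = +1.720
pH = 5.94 + (+1.720) = 7.66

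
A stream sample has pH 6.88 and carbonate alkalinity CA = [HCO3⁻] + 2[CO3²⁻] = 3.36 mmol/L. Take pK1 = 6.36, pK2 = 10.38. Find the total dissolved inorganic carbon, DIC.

CA = [HCO3⁻] + 2[CO3²⁻] = (α₁ + 2α₂)·DIC
At pH 6.88: [H⁺]/K1 = 10^-0.52 = 0.30200, K2/[H⁺] = 10^-3.50 = 0.00031623
α₁ = 1/(1 + 0.30200 + 0.00031623) = 1/1.3023 = 0.7679; α₂ = α₁·K2/[H⁺] = 0.0002428
α₁ + 2α₂ = 0.7684
DIC = CA / (α₁ + 2α₂) = 3.36 / 0.7684 = 4.37 mmol/L

DIC = 4.37 mmol/L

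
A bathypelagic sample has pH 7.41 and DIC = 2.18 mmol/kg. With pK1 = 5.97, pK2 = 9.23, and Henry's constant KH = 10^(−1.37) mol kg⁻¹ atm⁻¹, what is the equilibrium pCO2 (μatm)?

α₀ = 1 / (1 + K1/[H⁺] + K1K2/[H⁺]²) = 1 / (1 + 10^+1.44 + 10^-0.38)
   = 1 / (1 + 27.542 + 0.41687) = 1/28.959 = 0.03453
[CO2*] = α₀ × DIC = 0.03453 × 2.18 = 0.07528 mmol/kg
pCO2 = [CO2*]/KH = 7.528×10^-5 / 4.266×10^-2 = 1760 μatm

pCO2 = 1760 μatm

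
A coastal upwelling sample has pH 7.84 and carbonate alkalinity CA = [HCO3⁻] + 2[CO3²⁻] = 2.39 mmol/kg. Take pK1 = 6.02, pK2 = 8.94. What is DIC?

CA = [HCO3⁻] + 2[CO3²⁻] = (α₁ + 2α₂)·DIC
At pH 7.84: [H⁺]/K1 = 10^-1.82 = 0.015136, K2/[H⁺] = 10^-1.10 = 0.079433
α₁ = 1/(1 + 0.015136 + 0.079433) = 1/1.0946 = 0.9136; α₂ = α₁·K2/[H⁺] = 0.07257
α₁ + 2α₂ = 1.0587
DIC = CA / (α₁ + 2α₂) = 2.39 / 1.0587 = 2.26 mmol/kg

DIC = 2.26 mmol/kg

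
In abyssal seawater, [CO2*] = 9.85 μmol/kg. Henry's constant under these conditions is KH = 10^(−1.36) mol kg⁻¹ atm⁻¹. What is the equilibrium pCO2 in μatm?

KH = 10^(−1.36) = 4.365×10^-2 mol kg⁻¹ atm⁻¹
pCO2 = [CO2*]/KH = 9.85×10^-6 / 4.365×10^-2 = 2.26×10^-4 atm = 226 μatm

pCO2 = 226 μatm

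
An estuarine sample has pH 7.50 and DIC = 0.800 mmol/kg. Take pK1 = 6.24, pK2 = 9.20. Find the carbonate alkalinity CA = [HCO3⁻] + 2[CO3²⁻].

CA = [HCO3⁻] + 2[CO3²⁻] = (α₁ + 2α₂)·DIC
At pH 7.50: [H⁺]/K1 = 10^-1.26 = 0.054954, K2/[H⁺] = 10^-1.70 = 0.019953
α₁ = 1/(1 + 0.054954 + 0.019953) = 1/1.0749 = 0.9303; α₂ = α₁·K2/[H⁺] = 0.01856
α₁ + 2α₂ = 0.9674
CA = 0.9674 × 0.800 = 0.774 mmol/kg

CA = 0.774 mmol/kg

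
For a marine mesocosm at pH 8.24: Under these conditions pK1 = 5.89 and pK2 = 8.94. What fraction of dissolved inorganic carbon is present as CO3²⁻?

α₂ = 1 / (1 + [H⁺]/K2 + [H⁺]²/(K1K2)) = 1 / (1 + 10^+0.70 + 10^-1.65)
   = 1 / (1 + 5.0119 + 0.022387) = 1/6.0343 = 0.1657

α₂ = 0.166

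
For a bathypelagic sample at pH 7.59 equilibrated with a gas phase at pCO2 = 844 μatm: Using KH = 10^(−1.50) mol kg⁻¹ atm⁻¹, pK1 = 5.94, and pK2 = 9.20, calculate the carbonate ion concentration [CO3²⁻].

[CO3²⁻] = 0.0293 mmol/kg

[CO2*] = KH · pCO2 = 10^(−1.50) × 844×10^-6 = 2.669×10^-5 mol/kg
α₀ = 1/(1 + K1/[H⁺] + K1K2/[H⁺]²) = 1/(1 + 10^+1.65 + 10^+0.04) = 0.02138
DIC = [CO2*]/α₀ = 2.669×10^-5 / 0.02138 = 1.248 mmol/kg
[CO3²⁻] = α₂·DIC; α₂ = 0.02345, so [CO3²⁻] = 0.02345 × 1.248 = 0.0293 mmol/kg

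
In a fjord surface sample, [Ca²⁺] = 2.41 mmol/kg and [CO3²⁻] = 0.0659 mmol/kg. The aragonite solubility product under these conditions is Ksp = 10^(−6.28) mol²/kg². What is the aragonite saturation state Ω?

Ω = 0.303

Ksp = 10^(−6.28) = 5.248×10^-7
Ω = [Ca²⁺][CO3²⁻]/Ksp = (2.41×10^-3)(0.0659×10^-3) / 5.248×10^-7 = 0.303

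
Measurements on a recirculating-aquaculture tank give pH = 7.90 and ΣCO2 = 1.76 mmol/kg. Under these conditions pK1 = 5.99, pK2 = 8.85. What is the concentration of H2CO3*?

[CO2*] = 19.3 μmol/kg

α₀ = 1 / (1 + K1/[H⁺] + K1K2/[H⁺]²) = 1 / (1 + 10^+1.91 + 10^+0.96)
   = 1 / (1 + 81.283 + 9.1201) = 1/91.403 = 0.01094
[CO2*] = α₀ × DIC = 0.01094 × 1.76 = 0.0193 mmol/kg = 19.3 μmol/kg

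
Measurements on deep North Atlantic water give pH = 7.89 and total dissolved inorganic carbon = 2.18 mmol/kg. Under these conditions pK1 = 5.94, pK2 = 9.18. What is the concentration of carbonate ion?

[CO3²⁻] = 0.105 mmol/kg

α₂ = 1 / (1 + [H⁺]/K2 + [H⁺]²/(K1K2)) = 1 / (1 + 10^+1.29 + 10^-0.66)
   = 1 / (1 + 19.498 + 0.21878) = 1/20.717 = 0.04827
[CO3²⁻] = α₂ × DIC = 0.04827 × 2.18 = 0.105 mmol/kg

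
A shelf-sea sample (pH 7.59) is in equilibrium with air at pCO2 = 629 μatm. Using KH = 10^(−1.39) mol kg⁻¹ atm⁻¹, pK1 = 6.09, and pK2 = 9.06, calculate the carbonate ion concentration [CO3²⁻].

[CO2*] = KH · pCO2 = 10^(−1.39) × 629×10^-6 = 2.562×10^-5 mol/kg
α₀ = 1/(1 + K1/[H⁺] + K1K2/[H⁺]²) = 1/(1 + 10^+1.50 + 10^+0.03) = 0.02968
DIC = [CO2*]/α₀ = 2.562×10^-5 / 0.02968 = 0.8634 mmol/kg
[CO3²⁻] = α₂·DIC; α₂ = 0.03180, so [CO3²⁻] = 0.03180 × 0.8634 = 0.0275 mmol/kg

[CO3²⁻] = 0.0275 mmol/kg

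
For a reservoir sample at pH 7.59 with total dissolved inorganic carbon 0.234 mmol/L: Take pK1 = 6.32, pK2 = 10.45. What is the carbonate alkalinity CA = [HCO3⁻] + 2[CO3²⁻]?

CA = [HCO3⁻] + 2[CO3²⁻] = (α₁ + 2α₂)·DIC
At pH 7.59: [H⁺]/K1 = 10^-1.27 = 0.053703, K2/[H⁺] = 10^-2.86 = 0.0013804
α₁ = 1/(1 + 0.053703 + 0.0013804) = 1/1.0551 = 0.9478; α₂ = α₁·K2/[H⁺] = 0.001308
α₁ + 2α₂ = 0.9504
CA = 0.9504 × 0.234 = 0.222 mmol/L

CA = 0.222 mmol/L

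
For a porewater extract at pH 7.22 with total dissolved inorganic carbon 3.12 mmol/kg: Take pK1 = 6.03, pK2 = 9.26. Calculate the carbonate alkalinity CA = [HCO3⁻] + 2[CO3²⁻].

CA = [HCO3⁻] + 2[CO3²⁻] = (α₁ + 2α₂)·DIC
At pH 7.22: [H⁺]/K1 = 10^-1.19 = 0.064565, K2/[H⁺] = 10^-2.04 = 0.0091201
α₁ = 1/(1 + 0.064565 + 0.0091201) = 1/1.0737 = 0.9314; α₂ = α₁·K2/[H⁺] = 0.008494
α₁ + 2α₂ = 0.9484
CA = 0.9484 × 3.12 = 2.96 mmol/kg

CA = 2.96 mmol/kg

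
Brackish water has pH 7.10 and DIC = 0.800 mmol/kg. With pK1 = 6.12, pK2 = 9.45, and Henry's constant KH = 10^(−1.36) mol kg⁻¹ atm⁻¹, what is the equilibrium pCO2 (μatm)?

α₀ = 1 / (1 + K1/[H⁺] + K1K2/[H⁺]²) = 1 / (1 + 10^+0.98 + 10^-1.37)
   = 1 / (1 + 9.5499 + 0.042658) = 1/10.593 = 0.09441
[CO2*] = α₀ × DIC = 0.09441 × 0.800 = 0.07552 mmol/kg
pCO2 = [CO2*]/KH = 7.552×10^-5 / 4.365×10^-2 = 1730 μatm

pCO2 = 1730 μatm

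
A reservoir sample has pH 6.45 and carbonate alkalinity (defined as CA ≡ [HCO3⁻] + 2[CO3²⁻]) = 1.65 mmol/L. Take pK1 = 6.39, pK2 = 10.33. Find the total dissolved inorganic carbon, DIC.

DIC = 3.09 mmol/L

CA = [HCO3⁻] + 2[CO3²⁻] = (α₁ + 2α₂)·DIC
At pH 6.45: [H⁺]/K1 = 10^-0.06 = 0.87096, K2/[H⁺] = 10^-3.88 = 0.00013183
α₁ = 1/(1 + 0.87096 + 0.00013183) = 1/1.8711 = 0.5344; α₂ = α₁·K2/[H⁺] = 7.045×10^-5
α₁ + 2α₂ = 0.5346
DIC = CA / (α₁ + 2α₂) = 1.65 / 0.5346 = 3.09 mmol/L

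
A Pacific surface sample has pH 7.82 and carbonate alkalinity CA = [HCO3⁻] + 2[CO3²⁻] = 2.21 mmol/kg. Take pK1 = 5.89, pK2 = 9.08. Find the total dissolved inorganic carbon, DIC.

CA = [HCO3⁻] + 2[CO3²⁻] = (α₁ + 2α₂)·DIC
At pH 7.82: [H⁺]/K1 = 10^-1.93 = 0.011749, K2/[H⁺] = 10^-1.26 = 0.054954
α₁ = 1/(1 + 0.011749 + 0.054954) = 1/1.0667 = 0.9375; α₂ = α₁·K2/[H⁺] = 0.05152
α₁ + 2α₂ = 1.0405
DIC = CA / (α₁ + 2α₂) = 2.21 / 1.0405 = 2.12 mmol/kg

DIC = 2.12 mmol/kg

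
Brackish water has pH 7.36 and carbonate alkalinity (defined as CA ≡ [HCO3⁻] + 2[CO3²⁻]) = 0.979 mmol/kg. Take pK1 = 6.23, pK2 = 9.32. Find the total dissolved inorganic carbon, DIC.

DIC = 1.04 mmol/kg

CA = [HCO3⁻] + 2[CO3²⁻] = (α₁ + 2α₂)·DIC
At pH 7.36: [H⁺]/K1 = 10^-1.13 = 0.074131, K2/[H⁺] = 10^-1.96 = 0.010965
α₁ = 1/(1 + 0.074131 + 0.010965) = 1/1.0851 = 0.9216; α₂ = α₁·K2/[H⁺] = 0.01010
α₁ + 2α₂ = 0.9418
DIC = CA / (α₁ + 2α₂) = 0.979 / 0.9418 = 1.04 mmol/kg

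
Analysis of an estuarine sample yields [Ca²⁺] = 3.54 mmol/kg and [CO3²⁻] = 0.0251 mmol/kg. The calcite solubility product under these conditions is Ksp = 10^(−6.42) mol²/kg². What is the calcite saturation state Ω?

Ksp = 10^(−6.42) = 3.802×10^-7
Ω = [Ca²⁺][CO3²⁻]/Ksp = (3.54×10^-3)(0.0251×10^-3) / 3.802×10^-7 = 0.234

Ω = 0.234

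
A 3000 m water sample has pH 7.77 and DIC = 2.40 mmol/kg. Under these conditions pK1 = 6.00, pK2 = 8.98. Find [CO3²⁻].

α₂ = 1 / (1 + [H⁺]/K2 + [H⁺]²/(K1K2)) = 1 / (1 + 10^+1.21 + 10^-0.56)
   = 1 / (1 + 16.218 + 0.27542) = 1/17.494 = 0.05716
[CO3²⁻] = α₂ × DIC = 0.05716 × 2.40 = 0.137 mmol/kg

[CO3²⁻] = 0.137 mmol/kg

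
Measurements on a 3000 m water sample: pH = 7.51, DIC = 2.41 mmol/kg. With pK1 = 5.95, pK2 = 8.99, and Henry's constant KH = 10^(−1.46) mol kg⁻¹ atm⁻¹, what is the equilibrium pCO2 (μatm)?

pCO2 = 1800 μatm

α₀ = 1 / (1 + K1/[H⁺] + K1K2/[H⁺]²) = 1 / (1 + 10^+1.56 + 10^+0.08)
   = 1 / (1 + 36.308 + 1.2023) = 1/38.510 = 0.02597
[CO2*] = α₀ × DIC = 0.02597 × 2.41 = 0.06258 mmol/kg
pCO2 = [CO2*]/KH = 6.258×10^-5 / 3.467×10^-2 = 1800 μatm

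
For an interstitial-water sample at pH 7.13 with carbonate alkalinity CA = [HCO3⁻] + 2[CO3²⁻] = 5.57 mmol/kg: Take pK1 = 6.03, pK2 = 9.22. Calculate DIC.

CA = [HCO3⁻] + 2[CO3²⁻] = (α₁ + 2α₂)·DIC
At pH 7.13: [H⁺]/K1 = 10^-1.10 = 0.079433, K2/[H⁺] = 10^-2.09 = 0.0081283
α₁ = 1/(1 + 0.079433 + 0.0081283) = 1/1.0876 = 0.9195; α₂ = α₁·K2/[H⁺] = 0.007474
α₁ + 2α₂ = 0.9344
DIC = CA / (α₁ + 2α₂) = 5.57 / 0.9344 = 5.96 mmol/kg

DIC = 5.96 mmol/kg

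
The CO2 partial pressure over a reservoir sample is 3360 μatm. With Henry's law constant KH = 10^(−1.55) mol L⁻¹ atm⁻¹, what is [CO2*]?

KH = 10^(−1.55) = 2.818×10^-2 mol L⁻¹ atm⁻¹
[CO2*] = KH · pCO2 = 2.818×10^-2 × 3360×10^-6 atm = 9.47×10^-5 mol/L

[CO2*] = 94.7 μmol/L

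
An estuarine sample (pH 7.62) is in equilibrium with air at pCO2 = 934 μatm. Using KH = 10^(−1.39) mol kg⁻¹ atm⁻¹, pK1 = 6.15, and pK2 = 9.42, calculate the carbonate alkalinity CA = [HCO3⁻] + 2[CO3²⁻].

CA = 1.16 mmol/kg

[CO2*] = KH · pCO2 = 10^(−1.39) × 934×10^-6 = 3.805×10^-5 mol/kg
α₀ = 1/(1 + K1/[H⁺] + K1K2/[H⁺]²) = 1/(1 + 10^+1.47 + 10^-0.33) = 0.03228
DIC = [CO2*]/α₀ = 3.805×10^-5 / 0.03228 = 1.179 mmol/kg
CA = (α₁ + 2α₂)·DIC = (0.9526 + 2×0.01510) × 1.179 = 1.16 mmol/kg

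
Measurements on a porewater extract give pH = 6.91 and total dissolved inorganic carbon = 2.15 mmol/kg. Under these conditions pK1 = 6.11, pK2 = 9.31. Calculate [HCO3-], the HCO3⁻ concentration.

[HCO3⁻] = 1.85 mmol/kg

α₁ = 1 / (1 + [H⁺]/K1 + K2/[H⁺]) = 1 / (1 + 10^-0.80 + 10^-2.40)
   = 1 / (1 + 0.15849 + 0.0039811) = 1/1.1625 = 0.8602
[HCO3⁻] = α₁ × DIC = 0.8602 × 2.15 = 1.85 mmol/kg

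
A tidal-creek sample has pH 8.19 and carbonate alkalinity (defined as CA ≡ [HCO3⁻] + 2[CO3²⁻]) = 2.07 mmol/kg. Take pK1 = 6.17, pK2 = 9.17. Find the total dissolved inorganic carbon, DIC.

CA = [HCO3⁻] + 2[CO3²⁻] = (α₁ + 2α₂)·DIC
At pH 8.19: [H⁺]/K1 = 10^-2.02 = 0.0095499, K2/[H⁺] = 10^-0.98 = 0.10471
α₁ = 1/(1 + 0.0095499 + 0.10471) = 1/1.1143 = 0.8975; α₂ = α₁·K2/[H⁺] = 0.09398
α₁ + 2α₂ = 1.0854
DIC = CA / (α₁ + 2α₂) = 2.07 / 1.0854 = 1.91 mmol/kg

DIC = 1.91 mmol/kg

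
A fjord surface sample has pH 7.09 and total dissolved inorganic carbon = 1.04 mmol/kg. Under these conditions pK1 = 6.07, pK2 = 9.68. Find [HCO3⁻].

[HCO3⁻] = 0.947 mmol/kg

α₁ = 1 / (1 + [H⁺]/K1 + K2/[H⁺]) = 1 / (1 + 10^-1.02 + 10^-2.59)
   = 1 / (1 + 0.095499 + 0.0025704) = 1/1.0981 = 0.9107
[HCO3⁻] = α₁ × DIC = 0.9107 × 1.04 = 0.947 mmol/kg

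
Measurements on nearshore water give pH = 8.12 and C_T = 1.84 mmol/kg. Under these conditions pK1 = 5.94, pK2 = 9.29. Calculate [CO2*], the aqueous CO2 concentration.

[CO2*] = 11.3 μmol/kg

α₀ = 1 / (1 + K1/[H⁺] + K1K2/[H⁺]²) = 1 / (1 + 10^+2.18 + 10^+1.01)
   = 1 / (1 + 151.36 + 10.233) = 1/162.59 = 0.006150
[CO2*] = α₀ × DIC = 0.006150 × 1.84 = 0.0113 mmol/kg = 11.3 μmol/kg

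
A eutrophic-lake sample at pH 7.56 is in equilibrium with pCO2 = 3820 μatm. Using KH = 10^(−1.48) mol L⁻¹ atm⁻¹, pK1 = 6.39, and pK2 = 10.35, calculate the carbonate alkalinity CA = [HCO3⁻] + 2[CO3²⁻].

[CO2*] = KH · pCO2 = 10^(−1.48) × 3820×10^-6 = 1.265×10^-4 mol/L
α₀ = 1/(1 + K1/[H⁺] + K1K2/[H⁺]²) = 1/(1 + 10^+1.17 + 10^-1.62) = 0.06323
DIC = [CO2*]/α₀ = 1.265×10^-4 / 0.06323 = 2.000 mmol/L
CA = (α₁ + 2α₂)·DIC = (0.9353 + 2×0.001517) × 2.000 = 1.88 mmol/L

CA = 1.88 mmol/L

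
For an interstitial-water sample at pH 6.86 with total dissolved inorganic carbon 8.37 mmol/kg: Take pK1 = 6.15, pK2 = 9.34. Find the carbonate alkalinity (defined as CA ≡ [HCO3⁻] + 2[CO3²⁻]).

CA = 7.03 mmol/kg

CA = [HCO3⁻] + 2[CO3²⁻] = (α₁ + 2α₂)·DIC
At pH 6.86: [H⁺]/K1 = 10^-0.71 = 0.19498, K2/[H⁺] = 10^-2.48 = 0.0033113
α₁ = 1/(1 + 0.19498 + 0.0033113) = 1/1.1983 = 0.8345; α₂ = α₁·K2/[H⁺] = 0.002763
α₁ + 2α₂ = 0.8400
CA = 0.8400 × 8.37 = 7.03 mmol/kg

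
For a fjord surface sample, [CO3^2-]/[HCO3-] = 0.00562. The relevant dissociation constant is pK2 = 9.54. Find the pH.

pH = 7.29

From K2 = [H⁺][CO3^2-]/[HCO3-]:  pH = pK2 + log₁₀([CO3^2-]/[HCO3-])
log₁₀(0.00562) = -2.250
pH = 9.54 + (-2.250) = 7.29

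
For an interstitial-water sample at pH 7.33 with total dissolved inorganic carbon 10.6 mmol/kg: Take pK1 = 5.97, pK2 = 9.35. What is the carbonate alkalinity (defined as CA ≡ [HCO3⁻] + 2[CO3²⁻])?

CA = [HCO3⁻] + 2[CO3²⁻] = (α₁ + 2α₂)·DIC
At pH 7.33: [H⁺]/K1 = 10^-1.36 = 0.043652, K2/[H⁺] = 10^-2.02 = 0.0095499
α₁ = 1/(1 + 0.043652 + 0.0095499) = 1/1.0532 = 0.9495; α₂ = α₁·K2/[H⁺] = 0.009068
α₁ + 2α₂ = 0.9676
CA = 0.9676 × 10.6 = 10.3 mmol/kg

CA = 10.3 mmol/kg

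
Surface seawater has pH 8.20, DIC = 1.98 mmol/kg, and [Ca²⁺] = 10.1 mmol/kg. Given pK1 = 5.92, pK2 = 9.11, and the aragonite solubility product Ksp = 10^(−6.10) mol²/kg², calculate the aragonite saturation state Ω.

Ω = 2.75

α₂ = 1 / (1 + [H⁺]/K2 + [H⁺]²/(K1K2)) = 1 / (1 + 10^+0.91 + 10^-1.37)
   = 1 / (1 + 8.1283 + 0.042658) = 1/9.1710 = 0.1090
[CO3²⁻] = α₂ × DIC = 0.1090 × 1.98 = 0.2159 mmol/kg
Ksp = 10^(−6.10) = 7.943×10^-7
Ω = [Ca²⁺][CO3²⁻]/Ksp = (10.1×10^-3)(2.159×10^-4) / 7.943×10^-7 = 2.75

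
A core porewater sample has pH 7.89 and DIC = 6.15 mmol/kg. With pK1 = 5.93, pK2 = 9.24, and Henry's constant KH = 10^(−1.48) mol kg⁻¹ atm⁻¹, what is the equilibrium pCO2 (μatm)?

α₀ = 1 / (1 + K1/[H⁺] + K1K2/[H⁺]²) = 1 / (1 + 10^+1.96 + 10^+0.61)
   = 1 / (1 + 91.201 + 4.0738) = 1/96.275 = 0.01039
[CO2*] = α₀ × DIC = 0.01039 × 6.15 = 0.06388 mmol/kg
pCO2 = [CO2*]/KH = 6.388×10^-5 / 3.311×10^-2 = 1930 μatm

pCO2 = 1930 μatm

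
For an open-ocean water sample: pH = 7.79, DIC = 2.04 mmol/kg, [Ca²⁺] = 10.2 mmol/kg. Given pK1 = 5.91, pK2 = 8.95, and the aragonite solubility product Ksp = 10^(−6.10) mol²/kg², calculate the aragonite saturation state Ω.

α₂ = 1 / (1 + [H⁺]/K2 + [H⁺]²/(K1K2)) = 1 / (1 + 10^+1.16 + 10^-0.72)
   = 1 / (1 + 14.454 + 0.19055) = 1/15.645 = 0.06392
[CO3²⁻] = α₂ × DIC = 0.06392 × 2.04 = 0.1304 mmol/kg
Ksp = 10^(−6.10) = 7.943×10^-7
Ω = [Ca²⁺][CO3²⁻]/Ksp = (10.2×10^-3)(1.304×10^-4) / 7.943×10^-7 = 1.67

Ω = 1.67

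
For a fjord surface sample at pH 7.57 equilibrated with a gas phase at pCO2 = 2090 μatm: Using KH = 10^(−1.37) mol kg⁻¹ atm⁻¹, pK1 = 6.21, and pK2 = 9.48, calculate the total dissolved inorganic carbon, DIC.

DIC = 2.16 mmol/kg

[CO2*] = KH · pCO2 = 10^(−1.37) × 2090×10^-6 = 8.916×10^-5 mol/kg
α₀ = 1/(1 + K1/[H⁺] + K1K2/[H⁺]²) = 1/(1 + 10^+1.36 + 10^-0.55) = 0.04134
DIC = [CO2*]/α₀ = 8.916×10^-5 / 0.04134 = 2.16 mmol/kg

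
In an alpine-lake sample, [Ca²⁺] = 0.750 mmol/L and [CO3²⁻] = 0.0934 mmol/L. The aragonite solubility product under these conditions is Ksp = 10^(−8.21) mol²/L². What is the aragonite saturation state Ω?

Ω = 11.4

Ksp = 10^(−8.21) = 6.166×10^-9
Ω = [Ca²⁺][CO3²⁻]/Ksp = (0.750×10^-3)(0.0934×10^-3) / 6.166×10^-9 = 11.4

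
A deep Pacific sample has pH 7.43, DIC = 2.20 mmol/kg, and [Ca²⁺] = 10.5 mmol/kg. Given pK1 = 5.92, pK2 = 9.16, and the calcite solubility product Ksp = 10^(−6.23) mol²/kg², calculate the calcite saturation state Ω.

Ω = 0.696

α₂ = 1 / (1 + [H⁺]/K2 + [H⁺]²/(K1K2)) = 1 / (1 + 10^+1.73 + 10^+0.22)
   = 1 / (1 + 53.703 + 1.6596) = 1/56.363 = 0.01774
[CO3²⁻] = α₂ × DIC = 0.01774 × 2.20 = 0.03903 mmol/kg
Ksp = 10^(−6.23) = 5.888×10^-7
Ω = [Ca²⁺][CO3²⁻]/Ksp = (10.5×10^-3)(3.903×10^-5) / 5.888×10^-7 = 0.696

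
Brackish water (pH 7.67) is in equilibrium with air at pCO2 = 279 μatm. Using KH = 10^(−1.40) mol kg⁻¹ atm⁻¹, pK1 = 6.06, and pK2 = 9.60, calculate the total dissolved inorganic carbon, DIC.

DIC = 0.469 mmol/kg

[CO2*] = KH · pCO2 = 10^(−1.40) × 279×10^-6 = 1.111×10^-5 mol/kg
α₀ = 1/(1 + K1/[H⁺] + K1K2/[H⁺]²) = 1/(1 + 10^+1.61 + 10^-0.32) = 0.02369
DIC = [CO2*]/α₀ = 1.111×10^-5 / 0.02369 = 0.469 mmol/kg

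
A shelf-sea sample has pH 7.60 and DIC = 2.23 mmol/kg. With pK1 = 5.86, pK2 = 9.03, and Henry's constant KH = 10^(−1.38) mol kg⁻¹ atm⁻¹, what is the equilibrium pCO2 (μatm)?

α₀ = 1 / (1 + K1/[H⁺] + K1K2/[H⁺]²) = 1 / (1 + 10^+1.74 + 10^+0.31)
   = 1 / (1 + 54.954 + 2.0417) = 1/57.996 = 0.01724
[CO2*] = α₀ × DIC = 0.01724 × 2.23 = 0.03845 mmol/kg
pCO2 = [CO2*]/KH = 3.845×10^-5 / 4.169×10^-2 = 922 μatm

pCO2 = 922 μatm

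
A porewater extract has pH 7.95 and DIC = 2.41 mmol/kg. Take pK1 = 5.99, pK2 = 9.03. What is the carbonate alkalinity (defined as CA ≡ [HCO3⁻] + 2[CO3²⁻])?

CA = [HCO3⁻] + 2[CO3²⁻] = (α₁ + 2α₂)·DIC
At pH 7.95: [H⁺]/K1 = 10^-1.96 = 0.010965, K2/[H⁺] = 10^-1.08 = 0.083176
α₁ = 1/(1 + 0.010965 + 0.083176) = 1/1.0941 = 0.9140; α₂ = α₁·K2/[H⁺] = 0.07602
α₁ + 2α₂ = 1.0660
CA = 1.0660 × 2.41 = 2.57 mmol/kg

CA = 2.57 mmol/kg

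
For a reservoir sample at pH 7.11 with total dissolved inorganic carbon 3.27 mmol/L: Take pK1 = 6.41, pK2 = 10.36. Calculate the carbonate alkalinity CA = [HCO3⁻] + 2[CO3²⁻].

CA = 2.73 mmol/L

CA = [HCO3⁻] + 2[CO3²⁻] = (α₁ + 2α₂)·DIC
At pH 7.11: [H⁺]/K1 = 10^-0.70 = 0.19953, K2/[H⁺] = 10^-3.25 = 0.00056234
α₁ = 1/(1 + 0.19953 + 0.00056234) = 1/1.2001 = 0.8333; α₂ = α₁·K2/[H⁺] = 0.0004686
α₁ + 2α₂ = 0.8342
CA = 0.8342 × 3.27 = 2.73 mmol/L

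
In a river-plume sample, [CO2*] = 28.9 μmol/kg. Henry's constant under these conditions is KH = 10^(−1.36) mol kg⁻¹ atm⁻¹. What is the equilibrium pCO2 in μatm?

KH = 10^(−1.36) = 4.365×10^-2 mol kg⁻¹ atm⁻¹
pCO2 = [CO2*]/KH = 28.9×10^-6 / 4.365×10^-2 = 6.62×10^-4 atm = 662 μatm

pCO2 = 662 μatm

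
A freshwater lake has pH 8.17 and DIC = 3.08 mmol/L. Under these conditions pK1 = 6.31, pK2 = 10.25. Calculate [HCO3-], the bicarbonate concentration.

[HCO3⁻] = 3.01 mmol/L

α₁ = 1 / (1 + [H⁺]/K1 + K2/[H⁺]) = 1 / (1 + 10^-1.86 + 10^-2.08)
   = 1 / (1 + 0.013804 + 0.0083176) = 1/1.0221 = 0.9784
[HCO3⁻] = α₁ × DIC = 0.9784 × 3.08 = 3.01 mmol/L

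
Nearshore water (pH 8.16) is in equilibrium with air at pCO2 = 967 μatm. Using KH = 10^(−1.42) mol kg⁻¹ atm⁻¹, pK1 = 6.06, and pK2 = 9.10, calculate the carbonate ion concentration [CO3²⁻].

[CO2*] = KH · pCO2 = 10^(−1.42) × 967×10^-6 = 3.676×10^-5 mol/kg
α₀ = 1/(1 + K1/[H⁺] + K1K2/[H⁺]²) = 1/(1 + 10^+2.10 + 10^+1.16) = 0.007075
DIC = [CO2*]/α₀ = 3.676×10^-5 / 0.007075 = 5.197 mmol/kg
[CO3²⁻] = α₂·DIC; α₂ = 0.1023, so [CO3²⁻] = 0.1023 × 5.197 = 0.531 mmol/kg

[CO3²⁻] = 0.531 mmol/kg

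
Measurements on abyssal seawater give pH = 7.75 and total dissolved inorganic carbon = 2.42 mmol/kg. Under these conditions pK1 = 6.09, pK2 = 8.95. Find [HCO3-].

[HCO3⁻] = 2.23 mmol/kg

α₁ = 1 / (1 + [H⁺]/K1 + K2/[H⁺]) = 1 / (1 + 10^-1.66 + 10^-1.20)
   = 1 / (1 + 0.021878 + 0.063096) = 1/1.0850 = 0.9217
[HCO3⁻] = α₁ × DIC = 0.9217 × 2.42 = 2.23 mmol/kg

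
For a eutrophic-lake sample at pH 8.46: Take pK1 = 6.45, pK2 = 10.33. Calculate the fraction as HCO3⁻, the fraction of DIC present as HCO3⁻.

α₁ = 1 / (1 + [H⁺]/K1 + K2/[H⁺]) = 1 / (1 + 10^-2.01 + 10^-1.87)
   = 1 / (1 + 0.0097724 + 0.013490) = 1/1.0233 = 0.9773

α₁ = 0.977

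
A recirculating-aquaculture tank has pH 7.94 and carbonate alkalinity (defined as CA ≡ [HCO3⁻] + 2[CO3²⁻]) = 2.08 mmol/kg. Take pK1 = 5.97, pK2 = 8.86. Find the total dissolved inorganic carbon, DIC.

DIC = 1.90 mmol/kg

CA = [HCO3⁻] + 2[CO3²⁻] = (α₁ + 2α₂)·DIC
At pH 7.94: [H⁺]/K1 = 10^-1.97 = 0.010715, K2/[H⁺] = 10^-0.92 = 0.12023
α₁ = 1/(1 + 0.010715 + 0.12023) = 1/1.1309 = 0.8842; α₂ = α₁·K2/[H⁺] = 0.1063
α₁ + 2α₂ = 1.0968
DIC = CA / (α₁ + 2α₂) = 2.08 / 1.0968 = 1.90 mmol/kg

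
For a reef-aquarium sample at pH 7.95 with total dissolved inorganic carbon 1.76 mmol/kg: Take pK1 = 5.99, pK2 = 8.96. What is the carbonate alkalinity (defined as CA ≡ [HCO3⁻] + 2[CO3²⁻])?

CA = 1.90 mmol/kg

CA = [HCO3⁻] + 2[CO3²⁻] = (α₁ + 2α₂)·DIC
At pH 7.95: [H⁺]/K1 = 10^-1.96 = 0.010965, K2/[H⁺] = 10^-1.01 = 0.097724
α₁ = 1/(1 + 0.010965 + 0.097724) = 1/1.1087 = 0.9020; α₂ = α₁·K2/[H⁺] = 0.08814
α₁ + 2α₂ = 1.0783
CA = 1.0783 × 1.76 = 1.90 mmol/kg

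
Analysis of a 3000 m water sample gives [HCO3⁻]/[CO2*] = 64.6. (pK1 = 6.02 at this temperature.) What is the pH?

From K1 = [H⁺][HCO3⁻]/[CO2*]:  pH = pK1 + log₁₀([HCO3⁻]/[CO2*])
log₁₀(64.6) = +1.810
pH = 6.02 + (+1.810) = 7.83

pH = 7.83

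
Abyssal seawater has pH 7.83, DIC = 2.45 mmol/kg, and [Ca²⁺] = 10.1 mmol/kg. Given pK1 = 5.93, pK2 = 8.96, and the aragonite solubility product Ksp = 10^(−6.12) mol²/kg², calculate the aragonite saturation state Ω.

α₂ = 1 / (1 + [H⁺]/K2 + [H⁺]²/(K1K2)) = 1 / (1 + 10^+1.13 + 10^-0.77)
   = 1 / (1 + 13.490 + 0.16982) = 1/14.659 = 0.06822
[CO3²⁻] = α₂ × DIC = 0.06822 × 2.45 = 0.1671 mmol/kg
Ksp = 10^(−6.12) = 7.586×10^-7
Ω = [Ca²⁺][CO3²⁻]/Ksp = (10.1×10^-3)(1.671×10^-4) / 7.586×10^-7 = 2.23

Ω = 2.23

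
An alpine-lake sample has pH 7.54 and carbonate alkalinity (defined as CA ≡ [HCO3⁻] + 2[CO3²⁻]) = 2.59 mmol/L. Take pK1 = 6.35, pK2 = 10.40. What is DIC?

CA = [HCO3⁻] + 2[CO3²⁻] = (α₁ + 2α₂)·DIC
At pH 7.54: [H⁺]/K1 = 10^-1.19 = 0.064565, K2/[H⁺] = 10^-2.86 = 0.0013804
α₁ = 1/(1 + 0.064565 + 0.0013804) = 1/1.0659 = 0.9381; α₂ = α₁·K2/[H⁺] = 0.001295
α₁ + 2α₂ = 0.9407
DIC = CA / (α₁ + 2α₂) = 2.59 / 0.9407 = 2.75 mmol/L

DIC = 2.75 mmol/L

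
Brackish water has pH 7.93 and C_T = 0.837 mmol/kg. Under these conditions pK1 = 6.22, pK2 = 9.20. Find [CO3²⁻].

[CO3²⁻] = 0.0419 mmol/kg

α₂ = 1 / (1 + [H⁺]/K2 + [H⁺]²/(K1K2)) = 1 / (1 + 10^+1.27 + 10^-0.44)
   = 1 / (1 + 18.621 + 0.36308) = 1/19.984 = 0.05004
[CO3²⁻] = α₂ × DIC = 0.05004 × 0.837 = 0.0419 mmol/kg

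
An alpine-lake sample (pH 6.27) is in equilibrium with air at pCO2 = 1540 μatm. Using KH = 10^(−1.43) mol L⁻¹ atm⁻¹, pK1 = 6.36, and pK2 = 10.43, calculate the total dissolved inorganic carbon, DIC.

DIC = 0.104 mmol/L

[CO2*] = KH · pCO2 = 10^(−1.43) × 1540×10^-6 = 5.722×10^-5 mol/L
α₀ = 1/(1 + K1/[H⁺] + K1K2/[H⁺]²) = 1/(1 + 10^-0.09 + 10^-4.25) = 0.5516
DIC = [CO2*]/α₀ = 5.722×10^-5 / 0.5516 = 0.104 mmol/L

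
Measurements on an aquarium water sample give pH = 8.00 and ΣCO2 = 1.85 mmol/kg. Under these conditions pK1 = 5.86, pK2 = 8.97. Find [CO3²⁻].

[CO3²⁻] = 0.178 mmol/kg

α₂ = 1 / (1 + [H⁺]/K2 + [H⁺]²/(K1K2)) = 1 / (1 + 10^+0.97 + 10^-1.17)
   = 1 / (1 + 9.3325 + 0.067608) = 1/10.400 = 0.09615
[CO3²⁻] = α₂ × DIC = 0.09615 × 1.85 = 0.178 mmol/kg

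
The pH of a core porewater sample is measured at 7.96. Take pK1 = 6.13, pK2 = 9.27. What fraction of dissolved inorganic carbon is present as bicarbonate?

α₁ = 1 / (1 + [H⁺]/K1 + K2/[H⁺]) = 1 / (1 + 10^-1.83 + 10^-1.31)
   = 1 / (1 + 0.014791 + 0.048978) = 1/1.0638 = 0.9401

α₁ = 0.940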